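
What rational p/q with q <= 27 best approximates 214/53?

Expand x = 214/53 as a continued fraction with the Euclidean algorithm:
  214 = 4*53 + 2, so a_0 = 4.
  53 = 26*2 + 1, so a_1 = 26.
  2 = 2*1 + 0, so a_2 = 2.
so x = [4; 26, 2].
Convergents (p_i = a_i*p_{i-1} + p_{i-2}, q_i = a_i*q_{i-1} + q_{i-2} with p_{-2}=0, p_{-1}=1, q_{-2}=1, q_{-1}=0), until the denominator exceeds 27:
  i=0: a_0=4, p_0 = 4*1 + 0 = 4, q_0 = 4*0 + 1 = 1.
  i=1: a_1=26, p_1 = 26*4 + 1 = 105, q_1 = 26*1 + 0 = 26.
  i=2: a_2=2, p_2 = 2*105 + 4 = 214, q_2 = 2*26 + 1 = 53.
q_2 = 53 > 27, so the last convergent with denominator <= 27 is p_1/q_1 = 105/26.
The closest fraction with denominator <= 27 is either p_1/q_1 or the intermediate fraction (k*p_1 + p_0)/(k*q_1 + q_0) with the largest k >= 1 whose denominator stays <= 27; these approach x as k grows, and every other convergent or intermediate fraction in range is farther away.
Largest k: floor((27 - q_0)/q_1) = floor((27 - 1)/26) = 1.
That gives (1*105 + 4)/(1*26 + 1) = 109/27.
Compare the errors: |x - 105/26| = |214*26 - 105*53|/(53*26) = 1/1378, and |x - 109/27| = |214*27 - 109*53|/(53*27) = 1/1431.
Cross-multiplying, 1*1378 = 1378 < 1431 = 1*1431, so 1/1431 is smaller: the intermediate fraction 109/27 is closer to x than 105/26.

109/27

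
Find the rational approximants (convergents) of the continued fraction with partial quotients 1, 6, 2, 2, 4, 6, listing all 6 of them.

Using the convergent recurrence p_i = a_i*p_{i-1} + p_{i-2}, q_i = a_i*q_{i-1} + q_{i-2} with p_{-2}=0, p_{-1}=1, q_{-2}=1, q_{-1}=0:
  i=0: a_0=1, p_0 = 1*1 + 0 = 1, q_0 = 1*0 + 1 = 1.
  i=1: a_1=6, p_1 = 6*1 + 1 = 7, q_1 = 6*1 + 0 = 6.
  i=2: a_2=2, p_2 = 2*7 + 1 = 15, q_2 = 2*6 + 1 = 13.
  i=3: a_3=2, p_3 = 2*15 + 7 = 37, q_3 = 2*13 + 6 = 32.
  i=4: a_4=4, p_4 = 4*37 + 15 = 163, q_4 = 4*32 + 13 = 141.
  i=5: a_5=6, p_5 = 6*163 + 37 = 1015, q_5 = 6*141 + 32 = 878.

1/1, 7/6, 15/13, 37/32, 163/141, 1015/878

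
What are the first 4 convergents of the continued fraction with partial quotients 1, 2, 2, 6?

1/1, 3/2, 7/5, 45/32

Using the convergent recurrence p_i = a_i*p_{i-1} + p_{i-2}, q_i = a_i*q_{i-1} + q_{i-2} with p_{-2}=0, p_{-1}=1, q_{-2}=1, q_{-1}=0:
  i=0: a_0=1, p_0 = 1*1 + 0 = 1, q_0 = 1*0 + 1 = 1.
  i=1: a_1=2, p_1 = 2*1 + 1 = 3, q_1 = 2*1 + 0 = 2.
  i=2: a_2=2, p_2 = 2*3 + 1 = 7, q_2 = 2*2 + 1 = 5.
  i=3: a_3=6, p_3 = 6*7 + 3 = 45, q_3 = 6*5 + 2 = 32.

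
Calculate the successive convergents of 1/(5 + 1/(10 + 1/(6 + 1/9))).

0/1, 1/5, 10/51, 61/311, 559/2850

Using the convergent recurrence p_i = a_i*p_{i-1} + p_{i-2}, q_i = a_i*q_{i-1} + q_{i-2} with p_{-2}=0, p_{-1}=1, q_{-2}=1, q_{-1}=0:
  i=0: a_0=0, p_0 = 0*1 + 0 = 0, q_0 = 0*0 + 1 = 1.
  i=1: a_1=5, p_1 = 5*0 + 1 = 1, q_1 = 5*1 + 0 = 5.
  i=2: a_2=10, p_2 = 10*1 + 0 = 10, q_2 = 10*5 + 1 = 51.
  i=3: a_3=6, p_3 = 6*10 + 1 = 61, q_3 = 6*51 + 5 = 311.
  i=4: a_4=9, p_4 = 9*61 + 10 = 559, q_4 = 9*311 + 51 = 2850.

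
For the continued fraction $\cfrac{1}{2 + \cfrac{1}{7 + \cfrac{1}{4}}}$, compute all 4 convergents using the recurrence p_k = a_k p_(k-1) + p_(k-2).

Using the convergent recurrence p_i = a_i*p_{i-1} + p_{i-2}, q_i = a_i*q_{i-1} + q_{i-2} with p_{-2}=0, p_{-1}=1, q_{-2}=1, q_{-1}=0:
  i=0: a_0=0, p_0 = 0*1 + 0 = 0, q_0 = 0*0 + 1 = 1.
  i=1: a_1=2, p_1 = 2*0 + 1 = 1, q_1 = 2*1 + 0 = 2.
  i=2: a_2=7, p_2 = 7*1 + 0 = 7, q_2 = 7*2 + 1 = 15.
  i=3: a_3=4, p_3 = 4*7 + 1 = 29, q_3 = 4*15 + 2 = 62.

0/1, 1/2, 7/15, 29/62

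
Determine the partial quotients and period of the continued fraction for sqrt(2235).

[47; (3, 1, 1, 1, 2, 15, 2, 1, 1, 1, 3, 94)]

Write x_i = (sqrt(2235) + m_i)/d_i with (m_0, d_0) = (0, 1). a_0 = floor(sqrt(2235)) = 47, since 47^2 = 2209 <= 2235 < 2304 = 48^2.
Iterate m_{i+1} = d_i*a_i - m_i, d_{i+1} = (2235 - m_{i+1}^2)/d_i, a_{i+1} = floor((a_0 + m_{i+1})/d_{i+1}):
  m_1 = 1*47 - 0 = 47, d_1 = (2235 - 47^2)/1 = 26/1 = 26, a_1 = floor((47 + 47)/26) = 3.
  m_2 = 26*3 - 47 = 31, d_2 = (2235 - 31^2)/26 = 1274/26 = 49, a_2 = floor((47 + 31)/49) = 1.
  m_3 = 49*1 - 31 = 18, d_3 = (2235 - 18^2)/49 = 1911/49 = 39, a_3 = floor((47 + 18)/39) = 1.
  m_4 = 39*1 - 18 = 21, d_4 = (2235 - 21^2)/39 = 1794/39 = 46, a_4 = floor((47 + 21)/46) = 1.
  m_5 = 46*1 - 21 = 25, d_5 = (2235 - 25^2)/46 = 1610/46 = 35, a_5 = floor((47 + 25)/35) = 2.
  m_6 = 35*2 - 25 = 45, d_6 = (2235 - 45^2)/35 = 210/35 = 6, a_6 = floor((47 + 45)/6) = 15.
  m_7 = 6*15 - 45 = 45, d_7 = (2235 - 45^2)/6 = 210/6 = 35, a_7 = floor((47 + 45)/35) = 2.
  m_8 = 35*2 - 45 = 25, d_8 = (2235 - 25^2)/35 = 1610/35 = 46, a_8 = floor((47 + 25)/46) = 1.
  m_9 = 46*1 - 25 = 21, d_9 = (2235 - 21^2)/46 = 1794/46 = 39, a_9 = floor((47 + 21)/39) = 1.
  m_10 = 39*1 - 21 = 18, d_10 = (2235 - 18^2)/39 = 1911/39 = 49, a_10 = floor((47 + 18)/49) = 1.
  m_11 = 49*1 - 18 = 31, d_11 = (2235 - 31^2)/49 = 1274/49 = 26, a_11 = floor((47 + 31)/26) = 3.
  m_12 = 26*3 - 31 = 47, d_12 = (2235 - 47^2)/26 = 26/26 = 1, a_12 = floor((47 + 47)/1) = 94.
  m_13 = 1*94 - 47 = 47, d_13 = (2235 - 47^2)/1 = 26/1 = 26: (m_13, d_13) = (m_1, d_1) = (47, 26), so from here the quotients repeat a_1, ..., a_12; the period length is 12.
Hence the expansion of sqrt(2235) is a_0 = 47 followed by the repeating block 3, 1, 1, 1, 2, 15, 2, 1, 1, 1, 3, 94 (period 12).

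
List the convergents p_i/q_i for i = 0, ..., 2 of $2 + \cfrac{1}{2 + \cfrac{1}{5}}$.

Using the convergent recurrence p_i = a_i*p_{i-1} + p_{i-2}, q_i = a_i*q_{i-1} + q_{i-2} with p_{-2}=0, p_{-1}=1, q_{-2}=1, q_{-1}=0:
  i=0: a_0=2, p_0 = 2*1 + 0 = 2, q_0 = 2*0 + 1 = 1.
  i=1: a_1=2, p_1 = 2*2 + 1 = 5, q_1 = 2*1 + 0 = 2.
  i=2: a_2=5, p_2 = 5*5 + 2 = 27, q_2 = 5*2 + 1 = 11.

2/1, 5/2, 27/11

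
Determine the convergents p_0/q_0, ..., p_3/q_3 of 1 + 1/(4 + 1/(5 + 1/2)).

Using the convergent recurrence p_i = a_i*p_{i-1} + p_{i-2}, q_i = a_i*q_{i-1} + q_{i-2} with p_{-2}=0, p_{-1}=1, q_{-2}=1, q_{-1}=0:
  i=0: a_0=1, p_0 = 1*1 + 0 = 1, q_0 = 1*0 + 1 = 1.
  i=1: a_1=4, p_1 = 4*1 + 1 = 5, q_1 = 4*1 + 0 = 4.
  i=2: a_2=5, p_2 = 5*5 + 1 = 26, q_2 = 5*4 + 1 = 21.
  i=3: a_3=2, p_3 = 2*26 + 5 = 57, q_3 = 2*21 + 4 = 46.

1/1, 5/4, 26/21, 57/46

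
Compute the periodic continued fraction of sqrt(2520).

[50; (5, 100)]

Write x_i = (sqrt(2520) + m_i)/d_i with (m_0, d_0) = (0, 1). a_0 = floor(sqrt(2520)) = 50, since 50^2 = 2500 <= 2520 < 2601 = 51^2.
Iterate m_{i+1} = d_i*a_i - m_i, d_{i+1} = (2520 - m_{i+1}^2)/d_i, a_{i+1} = floor((a_0 + m_{i+1})/d_{i+1}):
  m_1 = 1*50 - 0 = 50, d_1 = (2520 - 50^2)/1 = 20/1 = 20, a_1 = floor((50 + 50)/20) = 5.
  m_2 = 20*5 - 50 = 50, d_2 = (2520 - 50^2)/20 = 20/20 = 1, a_2 = floor((50 + 50)/1) = 100.
  m_3 = 1*100 - 50 = 50, d_3 = (2520 - 50^2)/1 = 20/1 = 20: (m_3, d_3) = (m_1, d_1) = (50, 20), so from here the quotients repeat a_1, a_2; the period length is 2.
Hence the expansion of sqrt(2520) is a_0 = 50 followed by the repeating block 5, 100 (period 2).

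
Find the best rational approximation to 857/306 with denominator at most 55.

Expand x = 857/306 as a continued fraction with the Euclidean algorithm:
  857 = 2*306 + 245, so a_0 = 2.
  306 = 1*245 + 61, so a_1 = 1.
  245 = 4*61 + 1, so a_2 = 4.
  61 = 61*1 + 0, so a_3 = 61.
so x = [2; 1, 4, 61].
Convergents (p_i = a_i*p_{i-1} + p_{i-2}, q_i = a_i*q_{i-1} + q_{i-2} with p_{-2}=0, p_{-1}=1, q_{-2}=1, q_{-1}=0), until the denominator exceeds 55:
  i=0: a_0=2, p_0 = 2*1 + 0 = 2, q_0 = 2*0 + 1 = 1.
  i=1: a_1=1, p_1 = 1*2 + 1 = 3, q_1 = 1*1 + 0 = 1.
  i=2: a_2=4, p_2 = 4*3 + 2 = 14, q_2 = 4*1 + 1 = 5.
  i=3: a_3=61, p_3 = 61*14 + 3 = 857, q_3 = 61*5 + 1 = 306.
q_3 = 306 > 55, so the last convergent with denominator <= 55 is p_2/q_2 = 14/5.
The closest fraction with denominator <= 55 is either p_2/q_2 or the intermediate fraction (k*p_2 + p_1)/(k*q_2 + q_1) with the largest k >= 1 whose denominator stays <= 55; these approach x as k grows, and every other convergent or intermediate fraction in range is farther away.
Largest k: floor((55 - q_1)/q_2) = floor((55 - 1)/5) = 10.
That gives (10*14 + 3)/(10*5 + 1) = 143/51.
Compare the errors: |x - 14/5| = |857*5 - 14*306|/(306*5) = 1/1530, and |x - 143/51| = |857*51 - 143*306|/(306*51) = 51/15606.
Cross-multiplying, 1*15606 = 15606 < 78030 = 51*1530, so 1/1530 is smaller: the convergent 14/5 is closer to x than 143/51.

14/5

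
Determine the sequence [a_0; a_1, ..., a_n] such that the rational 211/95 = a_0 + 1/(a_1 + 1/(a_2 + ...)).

Run the Euclidean algorithm on 211 and 95; the successive quotients are the partial quotients a_0, a_1, ... (each step inverts the fractional part left over by the previous one):
  211 = 2*95 + 21, so a_0 = 2.
  95 = 4*21 + 11, so a_1 = 4.
  21 = 1*11 + 10, so a_2 = 1.
  11 = 1*10 + 1, so a_3 = 1.
  10 = 10*1 + 0, so a_4 = 10.
The remainder reaches 0 after 5 divisions, so the expansion has 5 partial quotients, read off in order.

[2; 4, 1, 1, 10]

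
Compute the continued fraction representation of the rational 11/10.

[1; 10]

Run the Euclidean algorithm on 11 and 10; the successive quotients are the partial quotients a_0, a_1, ... (each step inverts the fractional part left over by the previous one):
  11 = 1*10 + 1, so a_0 = 1.
  10 = 10*1 + 0, so a_1 = 10.
The remainder reaches 0 after 2 divisions, so the expansion has 2 partial quotients, read off in order.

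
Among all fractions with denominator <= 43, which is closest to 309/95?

Expand x = 309/95 as a continued fraction with the Euclidean algorithm:
  309 = 3*95 + 24, so a_0 = 3.
  95 = 3*24 + 23, so a_1 = 3.
  24 = 1*23 + 1, so a_2 = 1.
  23 = 23*1 + 0, so a_3 = 23.
so x = [3; 3, 1, 23].
Convergents (p_i = a_i*p_{i-1} + p_{i-2}, q_i = a_i*q_{i-1} + q_{i-2} with p_{-2}=0, p_{-1}=1, q_{-2}=1, q_{-1}=0), until the denominator exceeds 43:
  i=0: a_0=3, p_0 = 3*1 + 0 = 3, q_0 = 3*0 + 1 = 1.
  i=1: a_1=3, p_1 = 3*3 + 1 = 10, q_1 = 3*1 + 0 = 3.
  i=2: a_2=1, p_2 = 1*10 + 3 = 13, q_2 = 1*3 + 1 = 4.
  i=3: a_3=23, p_3 = 23*13 + 10 = 309, q_3 = 23*4 + 3 = 95.
q_3 = 95 > 43, so the last convergent with denominator <= 43 is p_2/q_2 = 13/4.
The closest fraction with denominator <= 43 is either p_2/q_2 or the intermediate fraction (k*p_2 + p_1)/(k*q_2 + q_1) with the largest k >= 1 whose denominator stays <= 43; these approach x as k grows, and every other convergent or intermediate fraction in range is farther away.
Largest k: floor((43 - q_1)/q_2) = floor((43 - 3)/4) = 10.
That gives (10*13 + 10)/(10*4 + 3) = 140/43.
Compare the errors: |x - 13/4| = |309*4 - 13*95|/(95*4) = 1/380, and |x - 140/43| = |309*43 - 140*95|/(95*43) = 13/4085.
Cross-multiplying, 1*4085 = 4085 < 4940 = 13*380, so 1/380 is smaller: the convergent 13/4 is closer to x than 140/43.

13/4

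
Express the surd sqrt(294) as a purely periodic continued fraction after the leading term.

[17; (6, 1, 4, 1, 6, 34)]

Write x_i = (sqrt(294) + m_i)/d_i with (m_0, d_0) = (0, 1). a_0 = floor(sqrt(294)) = 17, since 17^2 = 289 <= 294 < 324 = 18^2.
Iterate m_{i+1} = d_i*a_i - m_i, d_{i+1} = (294 - m_{i+1}^2)/d_i, a_{i+1} = floor((a_0 + m_{i+1})/d_{i+1}):
  m_1 = 1*17 - 0 = 17, d_1 = (294 - 17^2)/1 = 5/1 = 5, a_1 = floor((17 + 17)/5) = 6.
  m_2 = 5*6 - 17 = 13, d_2 = (294 - 13^2)/5 = 125/5 = 25, a_2 = floor((17 + 13)/25) = 1.
  m_3 = 25*1 - 13 = 12, d_3 = (294 - 12^2)/25 = 150/25 = 6, a_3 = floor((17 + 12)/6) = 4.
  m_4 = 6*4 - 12 = 12, d_4 = (294 - 12^2)/6 = 150/6 = 25, a_4 = floor((17 + 12)/25) = 1.
  m_5 = 25*1 - 12 = 13, d_5 = (294 - 13^2)/25 = 125/25 = 5, a_5 = floor((17 + 13)/5) = 6.
  m_6 = 5*6 - 13 = 17, d_6 = (294 - 17^2)/5 = 5/5 = 1, a_6 = floor((17 + 17)/1) = 34.
  m_7 = 1*34 - 17 = 17, d_7 = (294 - 17^2)/1 = 5/1 = 5: (m_7, d_7) = (m_1, d_1) = (17, 5), so from here the quotients repeat a_1, ..., a_6; the period length is 6.
Hence the expansion of sqrt(294) is a_0 = 17 followed by the repeating block 6, 1, 4, 1, 6, 34 (period 6).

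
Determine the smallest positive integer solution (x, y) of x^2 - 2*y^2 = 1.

(x, y) = (3, 2)

First expand sqrt(2) as a continued fraction. With x_i = (sqrt(2) + m_i)/d_i and (m_0, d_0) = (0, 1): a_0 = floor(sqrt(2)) = 1, since 1^2 = 1 <= 2 < 4 = 2^2.
Iterate m_{i+1} = d_i*a_i - m_i, d_{i+1} = (2 - m_{i+1}^2)/d_i, a_{i+1} = floor((a_0 + m_{i+1})/d_{i+1}):
  m_1 = 1*1 - 0 = 1, d_1 = (2 - 1^2)/1 = 1/1 = 1, a_1 = floor((1 + 1)/1) = 2.
  m_2 = 1*2 - 1 = 1, d_2 = (2 - 1^2)/1 = 1/1 = 1: (m_2, d_2) = (m_1, d_1) = (1, 1), so from here the quotient a_1 repeats; the period length is 1.
So sqrt(2) = [1; (2)] with period length k = 1.
k is odd, so (p_{k-1}, q_{k-1}) only solves x^2 - 2y^2 = -1 and the fundamental solution of x^2 - 2y^2 = 1 is (p_{2k-1}, q_{2k-1}) = (p_1, q_1); compute convergents through index 1, running through the period twice.
Convergents (p_i = a_i*p_{i-1} + p_{i-2}, q_i = a_i*q_{i-1} + q_{i-2} with p_{-2}=0, p_{-1}=1, q_{-2}=1, q_{-1}=0):
  i=0: a_0=1, p_0 = 1*1 + 0 = 1, q_0 = 1*0 + 1 = 1.
  i=1: a_1=2, p_1 = 2*1 + 1 = 3, q_1 = 2*1 + 0 = 2.
Indeed p_0^2 - 2*q_0^2 = 1 - 2 = -1, not +1.
Check: 3^2 - 2*2^2 = 9 - 8 = 1, so (x, y) = (3, 2) solves the equation, and by the theorem it is the least positive solution.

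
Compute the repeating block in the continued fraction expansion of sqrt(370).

[19; (4, 4, 38)]

Write x_i = (sqrt(370) + m_i)/d_i with (m_0, d_0) = (0, 1). a_0 = floor(sqrt(370)) = 19, since 19^2 = 361 <= 370 < 400 = 20^2.
Iterate m_{i+1} = d_i*a_i - m_i, d_{i+1} = (370 - m_{i+1}^2)/d_i, a_{i+1} = floor((a_0 + m_{i+1})/d_{i+1}):
  m_1 = 1*19 - 0 = 19, d_1 = (370 - 19^2)/1 = 9/1 = 9, a_1 = floor((19 + 19)/9) = 4.
  m_2 = 9*4 - 19 = 17, d_2 = (370 - 17^2)/9 = 81/9 = 9, a_2 = floor((19 + 17)/9) = 4.
  m_3 = 9*4 - 17 = 19, d_3 = (370 - 19^2)/9 = 9/9 = 1, a_3 = floor((19 + 19)/1) = 38.
  m_4 = 1*38 - 19 = 19, d_4 = (370 - 19^2)/1 = 9/1 = 9: (m_4, d_4) = (m_1, d_1) = (19, 9), so from here the quotients repeat a_1, ..., a_3; the period length is 3.
Hence the expansion of sqrt(370) is a_0 = 19 followed by the repeating block 4, 4, 38 (period 3).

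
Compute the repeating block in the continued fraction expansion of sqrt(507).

Write x_i = (sqrt(507) + m_i)/d_i with (m_0, d_0) = (0, 1). a_0 = floor(sqrt(507)) = 22, since 22^2 = 484 <= 507 < 529 = 23^2.
Iterate m_{i+1} = d_i*a_i - m_i, d_{i+1} = (507 - m_{i+1}^2)/d_i, a_{i+1} = floor((a_0 + m_{i+1})/d_{i+1}):
  m_1 = 1*22 - 0 = 22, d_1 = (507 - 22^2)/1 = 23/1 = 23, a_1 = floor((22 + 22)/23) = 1.
  m_2 = 23*1 - 22 = 1, d_2 = (507 - 1^2)/23 = 506/23 = 22, a_2 = floor((22 + 1)/22) = 1.
  m_3 = 22*1 - 1 = 21, d_3 = (507 - 21^2)/22 = 66/22 = 3, a_3 = floor((22 + 21)/3) = 14.
  m_4 = 3*14 - 21 = 21, d_4 = (507 - 21^2)/3 = 66/3 = 22, a_4 = floor((22 + 21)/22) = 1.
  m_5 = 22*1 - 21 = 1, d_5 = (507 - 1^2)/22 = 506/22 = 23, a_5 = floor((22 + 1)/23) = 1.
  m_6 = 23*1 - 1 = 22, d_6 = (507 - 22^2)/23 = 23/23 = 1, a_6 = floor((22 + 22)/1) = 44.
  m_7 = 1*44 - 22 = 22, d_7 = (507 - 22^2)/1 = 23/1 = 23: (m_7, d_7) = (m_1, d_1) = (22, 23), so from here the quotients repeat a_1, ..., a_6; the period length is 6.
Hence the expansion of sqrt(507) is a_0 = 22 followed by the repeating block 1, 1, 14, 1, 1, 44 (period 6).

[22; (1, 1, 14, 1, 1, 44)]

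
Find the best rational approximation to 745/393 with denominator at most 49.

Expand x = 745/393 as a continued fraction with the Euclidean algorithm:
  745 = 1*393 + 352, so a_0 = 1.
  393 = 1*352 + 41, so a_1 = 1.
  352 = 8*41 + 24, so a_2 = 8.
  41 = 1*24 + 17, so a_3 = 1.
  24 = 1*17 + 7, so a_4 = 1.
  17 = 2*7 + 3, so a_5 = 2.
  7 = 2*3 + 1, so a_6 = 2.
  3 = 3*1 + 0, so a_7 = 3.
so x = [1; 1, 8, 1, 1, 2, 2, 3].
Convergents (p_i = a_i*p_{i-1} + p_{i-2}, q_i = a_i*q_{i-1} + q_{i-2} with p_{-2}=0, p_{-1}=1, q_{-2}=1, q_{-1}=0), until the denominator exceeds 49:
  i=0: a_0=1, p_0 = 1*1 + 0 = 1, q_0 = 1*0 + 1 = 1.
  i=1: a_1=1, p_1 = 1*1 + 1 = 2, q_1 = 1*1 + 0 = 1.
  i=2: a_2=8, p_2 = 8*2 + 1 = 17, q_2 = 8*1 + 1 = 9.
  i=3: a_3=1, p_3 = 1*17 + 2 = 19, q_3 = 1*9 + 1 = 10.
  i=4: a_4=1, p_4 = 1*19 + 17 = 36, q_4 = 1*10 + 9 = 19.
  i=5: a_5=2, p_5 = 2*36 + 19 = 91, q_5 = 2*19 + 10 = 48.
  i=6: a_6=2, p_6 = 2*91 + 36 = 218, q_6 = 2*48 + 19 = 115.
q_6 = 115 > 49, so the last convergent with denominator <= 49 is p_5/q_5 = 91/48.
The closest fraction with denominator <= 49 is either p_5/q_5 or the intermediate fraction (k*p_5 + p_4)/(k*q_5 + q_4) with the largest k >= 1 whose denominator stays <= 49; these approach x as k grows, and every other convergent or intermediate fraction in range is farther away.
Largest k: floor((49 - q_4)/q_5) = floor((49 - 19)/48) = 0.
Since k = 0, no intermediate fraction beyond p_5/q_5 has denominator <= 49, so the convergent 91/48 is the closest (its error is |745*48 - 91*393|/(393*48) = 3/18864).

91/48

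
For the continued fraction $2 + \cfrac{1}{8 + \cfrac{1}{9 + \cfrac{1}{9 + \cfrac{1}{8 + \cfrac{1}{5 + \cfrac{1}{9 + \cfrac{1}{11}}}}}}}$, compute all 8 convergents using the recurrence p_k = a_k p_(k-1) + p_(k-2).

Using the convergent recurrence p_i = a_i*p_{i-1} + p_{i-2}, q_i = a_i*q_{i-1} + q_{i-2} with p_{-2}=0, p_{-1}=1, q_{-2}=1, q_{-1}=0:
  i=0: a_0=2, p_0 = 2*1 + 0 = 2, q_0 = 2*0 + 1 = 1.
  i=1: a_1=8, p_1 = 8*2 + 1 = 17, q_1 = 8*1 + 0 = 8.
  i=2: a_2=9, p_2 = 9*17 + 2 = 155, q_2 = 9*8 + 1 = 73.
  i=3: a_3=9, p_3 = 9*155 + 17 = 1412, q_3 = 9*73 + 8 = 665.
  i=4: a_4=8, p_4 = 8*1412 + 155 = 11451, q_4 = 8*665 + 73 = 5393.
  i=5: a_5=5, p_5 = 5*11451 + 1412 = 58667, q_5 = 5*5393 + 665 = 27630.
  i=6: a_6=9, p_6 = 9*58667 + 11451 = 539454, q_6 = 9*27630 + 5393 = 254063.
  i=7: a_7=11, p_7 = 11*539454 + 58667 = 5992661, q_7 = 11*254063 + 27630 = 2822323.

2/1, 17/8, 155/73, 1412/665, 11451/5393, 58667/27630, 539454/254063, 5992661/2822323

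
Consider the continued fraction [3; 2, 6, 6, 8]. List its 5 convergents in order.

3/1, 7/2, 45/13, 277/80, 2261/653

Using the convergent recurrence p_i = a_i*p_{i-1} + p_{i-2}, q_i = a_i*q_{i-1} + q_{i-2} with p_{-2}=0, p_{-1}=1, q_{-2}=1, q_{-1}=0:
  i=0: a_0=3, p_0 = 3*1 + 0 = 3, q_0 = 3*0 + 1 = 1.
  i=1: a_1=2, p_1 = 2*3 + 1 = 7, q_1 = 2*1 + 0 = 2.
  i=2: a_2=6, p_2 = 6*7 + 3 = 45, q_2 = 6*2 + 1 = 13.
  i=3: a_3=6, p_3 = 6*45 + 7 = 277, q_3 = 6*13 + 2 = 80.
  i=4: a_4=8, p_4 = 8*277 + 45 = 2261, q_4 = 8*80 + 13 = 653.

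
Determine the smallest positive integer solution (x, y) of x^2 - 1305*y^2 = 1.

(x, y) = (289, 8)

First expand sqrt(1305) as a continued fraction. With x_i = (sqrt(1305) + m_i)/d_i and (m_0, d_0) = (0, 1): a_0 = floor(sqrt(1305)) = 36, since 36^2 = 1296 <= 1305 < 1369 = 37^2.
Iterate m_{i+1} = d_i*a_i - m_i, d_{i+1} = (1305 - m_{i+1}^2)/d_i, a_{i+1} = floor((a_0 + m_{i+1})/d_{i+1}):
  m_1 = 1*36 - 0 = 36, d_1 = (1305 - 36^2)/1 = 9/1 = 9, a_1 = floor((36 + 36)/9) = 8.
  m_2 = 9*8 - 36 = 36, d_2 = (1305 - 36^2)/9 = 9/9 = 1, a_2 = floor((36 + 36)/1) = 72.
  m_3 = 1*72 - 36 = 36, d_3 = (1305 - 36^2)/1 = 9/1 = 9: (m_3, d_3) = (m_1, d_1) = (36, 9), so from here the quotients repeat a_1, a_2; the period length is 2.
So sqrt(1305) = [36; (8, 72)] with period length k = 2.
k is even, so the fundamental solution of x^2 - 1305y^2 = 1 is (p_{k-1}, q_{k-1}) = (p_1, q_1); compute convergents through index 1.
Convergents (p_i = a_i*p_{i-1} + p_{i-2}, q_i = a_i*q_{i-1} + q_{i-2} with p_{-2}=0, p_{-1}=1, q_{-2}=1, q_{-1}=0):
  i=0: a_0=36, p_0 = 36*1 + 0 = 36, q_0 = 36*0 + 1 = 1.
  i=1: a_1=8, p_1 = 8*36 + 1 = 289, q_1 = 8*1 + 0 = 8.
Check: 289^2 - 1305*8^2 = 83521 - 83520 = 1, so (x, y) = (289, 8) solves the equation, and by the theorem it is the least positive solution.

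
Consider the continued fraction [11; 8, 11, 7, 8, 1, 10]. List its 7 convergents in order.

Using the convergent recurrence p_i = a_i*p_{i-1} + p_{i-2}, q_i = a_i*q_{i-1} + q_{i-2} with p_{-2}=0, p_{-1}=1, q_{-2}=1, q_{-1}=0:
  i=0: a_0=11, p_0 = 11*1 + 0 = 11, q_0 = 11*0 + 1 = 1.
  i=1: a_1=8, p_1 = 8*11 + 1 = 89, q_1 = 8*1 + 0 = 8.
  i=2: a_2=11, p_2 = 11*89 + 11 = 990, q_2 = 11*8 + 1 = 89.
  i=3: a_3=7, p_3 = 7*990 + 89 = 7019, q_3 = 7*89 + 8 = 631.
  i=4: a_4=8, p_4 = 8*7019 + 990 = 57142, q_4 = 8*631 + 89 = 5137.
  i=5: a_5=1, p_5 = 1*57142 + 7019 = 64161, q_5 = 1*5137 + 631 = 5768.
  i=6: a_6=10, p_6 = 10*64161 + 57142 = 698752, q_6 = 10*5768 + 5137 = 62817.

11/1, 89/8, 990/89, 7019/631, 57142/5137, 64161/5768, 698752/62817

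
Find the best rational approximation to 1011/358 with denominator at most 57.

48/17

Expand x = 1011/358 as a continued fraction with the Euclidean algorithm:
  1011 = 2*358 + 295, so a_0 = 2.
  358 = 1*295 + 63, so a_1 = 1.
  295 = 4*63 + 43, so a_2 = 4.
  63 = 1*43 + 20, so a_3 = 1.
  43 = 2*20 + 3, so a_4 = 2.
  20 = 6*3 + 2, so a_5 = 6.
  3 = 1*2 + 1, so a_6 = 1.
  2 = 2*1 + 0, so a_7 = 2.
so x = [2; 1, 4, 1, 2, 6, 1, 2].
Convergents (p_i = a_i*p_{i-1} + p_{i-2}, q_i = a_i*q_{i-1} + q_{i-2} with p_{-2}=0, p_{-1}=1, q_{-2}=1, q_{-1}=0), until the denominator exceeds 57:
  i=0: a_0=2, p_0 = 2*1 + 0 = 2, q_0 = 2*0 + 1 = 1.
  i=1: a_1=1, p_1 = 1*2 + 1 = 3, q_1 = 1*1 + 0 = 1.
  i=2: a_2=4, p_2 = 4*3 + 2 = 14, q_2 = 4*1 + 1 = 5.
  i=3: a_3=1, p_3 = 1*14 + 3 = 17, q_3 = 1*5 + 1 = 6.
  i=4: a_4=2, p_4 = 2*17 + 14 = 48, q_4 = 2*6 + 5 = 17.
  i=5: a_5=6, p_5 = 6*48 + 17 = 305, q_5 = 6*17 + 6 = 108.
q_5 = 108 > 57, so the last convergent with denominator <= 57 is p_4/q_4 = 48/17.
The closest fraction with denominator <= 57 is either p_4/q_4 or the intermediate fraction (k*p_4 + p_3)/(k*q_4 + q_3) with the largest k >= 1 whose denominator stays <= 57; these approach x as k grows, and every other convergent or intermediate fraction in range is farther away.
Largest k: floor((57 - q_3)/q_4) = floor((57 - 6)/17) = 3.
That gives (3*48 + 17)/(3*17 + 6) = 161/57.
Compare the errors: |x - 48/17| = |1011*17 - 48*358|/(358*17) = 3/6086, and |x - 161/57| = |1011*57 - 161*358|/(358*57) = 11/20406.
Cross-multiplying, 3*20406 = 61218 < 66946 = 11*6086, so 3/6086 is smaller: the convergent 48/17 is closer to x than 161/57.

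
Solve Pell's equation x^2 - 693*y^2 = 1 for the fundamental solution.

(x, y) = (246401, 9360)

First expand sqrt(693) as a continued fraction. With x_i = (sqrt(693) + m_i)/d_i and (m_0, d_0) = (0, 1): a_0 = floor(sqrt(693)) = 26, since 26^2 = 676 <= 693 < 729 = 27^2.
Iterate m_{i+1} = d_i*a_i - m_i, d_{i+1} = (693 - m_{i+1}^2)/d_i, a_{i+1} = floor((a_0 + m_{i+1})/d_{i+1}):
  m_1 = 1*26 - 0 = 26, d_1 = (693 - 26^2)/1 = 17/1 = 17, a_1 = floor((26 + 26)/17) = 3.
  m_2 = 17*3 - 26 = 25, d_2 = (693 - 25^2)/17 = 68/17 = 4, a_2 = floor((26 + 25)/4) = 12.
  m_3 = 4*12 - 25 = 23, d_3 = (693 - 23^2)/4 = 164/4 = 41, a_3 = floor((26 + 23)/41) = 1.
  m_4 = 41*1 - 23 = 18, d_4 = (693 - 18^2)/41 = 369/41 = 9, a_4 = floor((26 + 18)/9) = 4.
  m_5 = 9*4 - 18 = 18, d_5 = (693 - 18^2)/9 = 369/9 = 41, a_5 = floor((26 + 18)/41) = 1.
  m_6 = 41*1 - 18 = 23, d_6 = (693 - 23^2)/41 = 164/41 = 4, a_6 = floor((26 + 23)/4) = 12.
  m_7 = 4*12 - 23 = 25, d_7 = (693 - 25^2)/4 = 68/4 = 17, a_7 = floor((26 + 25)/17) = 3.
  m_8 = 17*3 - 25 = 26, d_8 = (693 - 26^2)/17 = 17/17 = 1, a_8 = floor((26 + 26)/1) = 52.
  m_9 = 1*52 - 26 = 26, d_9 = (693 - 26^2)/1 = 17/1 = 17: (m_9, d_9) = (m_1, d_1) = (26, 17), so from here the quotients repeat a_1, ..., a_8; the period length is 8.
So sqrt(693) = [26; (3, 12, 1, 4, 1, 12, 3, 52)] with period length k = 8.
k is even, so the fundamental solution of x^2 - 693y^2 = 1 is (p_{k-1}, q_{k-1}) = (p_7, q_7); compute convergents through index 7.
Convergents (p_i = a_i*p_{i-1} + p_{i-2}, q_i = a_i*q_{i-1} + q_{i-2} with p_{-2}=0, p_{-1}=1, q_{-2}=1, q_{-1}=0):
  i=0: a_0=26, p_0 = 26*1 + 0 = 26, q_0 = 26*0 + 1 = 1.
  i=1: a_1=3, p_1 = 3*26 + 1 = 79, q_1 = 3*1 + 0 = 3.
  i=2: a_2=12, p_2 = 12*79 + 26 = 974, q_2 = 12*3 + 1 = 37.
  i=3: a_3=1, p_3 = 1*974 + 79 = 1053, q_3 = 1*37 + 3 = 40.
  i=4: a_4=4, p_4 = 4*1053 + 974 = 5186, q_4 = 4*40 + 37 = 197.
  i=5: a_5=1, p_5 = 1*5186 + 1053 = 6239, q_5 = 1*197 + 40 = 237.
  i=6: a_6=12, p_6 = 12*6239 + 5186 = 80054, q_6 = 12*237 + 197 = 3041.
  i=7: a_7=3, p_7 = 3*80054 + 6239 = 246401, q_7 = 3*3041 + 237 = 9360.
Check: 246401^2 - 693*9360^2 = 60713452801 - 60713452800 = 1, so (x, y) = (246401, 9360) solves the equation, and by the theorem it is the least positive solution.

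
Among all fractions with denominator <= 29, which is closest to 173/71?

Expand x = 173/71 as a continued fraction with the Euclidean algorithm:
  173 = 2*71 + 31, so a_0 = 2.
  71 = 2*31 + 9, so a_1 = 2.
  31 = 3*9 + 4, so a_2 = 3.
  9 = 2*4 + 1, so a_3 = 2.
  4 = 4*1 + 0, so a_4 = 4.
so x = [2; 2, 3, 2, 4].
Convergents (p_i = a_i*p_{i-1} + p_{i-2}, q_i = a_i*q_{i-1} + q_{i-2} with p_{-2}=0, p_{-1}=1, q_{-2}=1, q_{-1}=0), until the denominator exceeds 29:
  i=0: a_0=2, p_0 = 2*1 + 0 = 2, q_0 = 2*0 + 1 = 1.
  i=1: a_1=2, p_1 = 2*2 + 1 = 5, q_1 = 2*1 + 0 = 2.
  i=2: a_2=3, p_2 = 3*5 + 2 = 17, q_2 = 3*2 + 1 = 7.
  i=3: a_3=2, p_3 = 2*17 + 5 = 39, q_3 = 2*7 + 2 = 16.
  i=4: a_4=4, p_4 = 4*39 + 17 = 173, q_4 = 4*16 + 7 = 71.
q_4 = 71 > 29, so the last convergent with denominator <= 29 is p_3/q_3 = 39/16.
The closest fraction with denominator <= 29 is either p_3/q_3 or the intermediate fraction (k*p_3 + p_2)/(k*q_3 + q_2) with the largest k >= 1 whose denominator stays <= 29; these approach x as k grows, and every other convergent or intermediate fraction in range is farther away.
Largest k: floor((29 - q_2)/q_3) = floor((29 - 7)/16) = 1.
That gives (1*39 + 17)/(1*16 + 7) = 56/23.
Compare the errors: |x - 39/16| = |173*16 - 39*71|/(71*16) = 1/1136, and |x - 56/23| = |173*23 - 56*71|/(71*23) = 3/1633.
Cross-multiplying, 1*1633 = 1633 < 3408 = 3*1136, so 1/1136 is smaller: the convergent 39/16 is closer to x than 56/23.

39/16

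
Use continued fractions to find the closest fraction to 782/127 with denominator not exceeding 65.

Expand x = 782/127 as a continued fraction with the Euclidean algorithm:
  782 = 6*127 + 20, so a_0 = 6.
  127 = 6*20 + 7, so a_1 = 6.
  20 = 2*7 + 6, so a_2 = 2.
  7 = 1*6 + 1, so a_3 = 1.
  6 = 6*1 + 0, so a_4 = 6.
so x = [6; 6, 2, 1, 6].
Convergents (p_i = a_i*p_{i-1} + p_{i-2}, q_i = a_i*q_{i-1} + q_{i-2} with p_{-2}=0, p_{-1}=1, q_{-2}=1, q_{-1}=0), until the denominator exceeds 65:
  i=0: a_0=6, p_0 = 6*1 + 0 = 6, q_0 = 6*0 + 1 = 1.
  i=1: a_1=6, p_1 = 6*6 + 1 = 37, q_1 = 6*1 + 0 = 6.
  i=2: a_2=2, p_2 = 2*37 + 6 = 80, q_2 = 2*6 + 1 = 13.
  i=3: a_3=1, p_3 = 1*80 + 37 = 117, q_3 = 1*13 + 6 = 19.
  i=4: a_4=6, p_4 = 6*117 + 80 = 782, q_4 = 6*19 + 13 = 127.
q_4 = 127 > 65, so the last convergent with denominator <= 65 is p_3/q_3 = 117/19.
The closest fraction with denominator <= 65 is either p_3/q_3 or the intermediate fraction (k*p_3 + p_2)/(k*q_3 + q_2) with the largest k >= 1 whose denominator stays <= 65; these approach x as k grows, and every other convergent or intermediate fraction in range is farther away.
Largest k: floor((65 - q_2)/q_3) = floor((65 - 13)/19) = 2.
That gives (2*117 + 80)/(2*19 + 13) = 314/51.
Compare the errors: |x - 117/19| = |782*19 - 117*127|/(127*19) = 1/2413, and |x - 314/51| = |782*51 - 314*127|/(127*51) = 4/6477.
Cross-multiplying, 1*6477 = 6477 < 9652 = 4*2413, so 1/2413 is smaller: the convergent 117/19 is closer to x than 314/51.

117/19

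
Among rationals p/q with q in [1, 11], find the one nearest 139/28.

5/1

Expand x = 139/28 as a continued fraction with the Euclidean algorithm:
  139 = 4*28 + 27, so a_0 = 4.
  28 = 1*27 + 1, so a_1 = 1.
  27 = 27*1 + 0, so a_2 = 27.
so x = [4; 1, 27].
Convergents (p_i = a_i*p_{i-1} + p_{i-2}, q_i = a_i*q_{i-1} + q_{i-2} with p_{-2}=0, p_{-1}=1, q_{-2}=1, q_{-1}=0), until the denominator exceeds 11:
  i=0: a_0=4, p_0 = 4*1 + 0 = 4, q_0 = 4*0 + 1 = 1.
  i=1: a_1=1, p_1 = 1*4 + 1 = 5, q_1 = 1*1 + 0 = 1.
  i=2: a_2=27, p_2 = 27*5 + 4 = 139, q_2 = 27*1 + 1 = 28.
q_2 = 28 > 11, so the last convergent with denominator <= 11 is p_1/q_1 = 5/1.
The closest fraction with denominator <= 11 is either p_1/q_1 or the intermediate fraction (k*p_1 + p_0)/(k*q_1 + q_0) with the largest k >= 1 whose denominator stays <= 11; these approach x as k grows, and every other convergent or intermediate fraction in range is farther away.
Largest k: floor((11 - q_0)/q_1) = floor((11 - 1)/1) = 10.
That gives (10*5 + 4)/(10*1 + 1) = 54/11.
Compare the errors: |x - 5/1| = |139*1 - 5*28|/(28*1) = 1/28, and |x - 54/11| = |139*11 - 54*28|/(28*11) = 17/308.
Cross-multiplying, 1*308 = 308 < 476 = 17*28, so 1/28 is smaller: the convergent 5/1 is closer to x than 54/11.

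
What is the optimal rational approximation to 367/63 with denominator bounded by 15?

64/11

Expand x = 367/63 as a continued fraction with the Euclidean algorithm:
  367 = 5*63 + 52, so a_0 = 5.
  63 = 1*52 + 11, so a_1 = 1.
  52 = 4*11 + 8, so a_2 = 4.
  11 = 1*8 + 3, so a_3 = 1.
  8 = 2*3 + 2, so a_4 = 2.
  3 = 1*2 + 1, so a_5 = 1.
  2 = 2*1 + 0, so a_6 = 2.
so x = [5; 1, 4, 1, 2, 1, 2].
Convergents (p_i = a_i*p_{i-1} + p_{i-2}, q_i = a_i*q_{i-1} + q_{i-2} with p_{-2}=0, p_{-1}=1, q_{-2}=1, q_{-1}=0), until the denominator exceeds 15:
  i=0: a_0=5, p_0 = 5*1 + 0 = 5, q_0 = 5*0 + 1 = 1.
  i=1: a_1=1, p_1 = 1*5 + 1 = 6, q_1 = 1*1 + 0 = 1.
  i=2: a_2=4, p_2 = 4*6 + 5 = 29, q_2 = 4*1 + 1 = 5.
  i=3: a_3=1, p_3 = 1*29 + 6 = 35, q_3 = 1*5 + 1 = 6.
  i=4: a_4=2, p_4 = 2*35 + 29 = 99, q_4 = 2*6 + 5 = 17.
q_4 = 17 > 15, so the last convergent with denominator <= 15 is p_3/q_3 = 35/6.
The closest fraction with denominator <= 15 is either p_3/q_3 or the intermediate fraction (k*p_3 + p_2)/(k*q_3 + q_2) with the largest k >= 1 whose denominator stays <= 15; these approach x as k grows, and every other convergent or intermediate fraction in range is farther away.
Largest k: floor((15 - q_2)/q_3) = floor((15 - 5)/6) = 1.
That gives (1*35 + 29)/(1*6 + 5) = 64/11.
Compare the errors: |x - 35/6| = |367*6 - 35*63|/(63*6) = 3/378, and |x - 64/11| = |367*11 - 64*63|/(63*11) = 5/693.
Cross-multiplying, 5*378 = 1890 < 2079 = 3*693, so 5/693 is smaller: the intermediate fraction 64/11 is closer to x than 35/6.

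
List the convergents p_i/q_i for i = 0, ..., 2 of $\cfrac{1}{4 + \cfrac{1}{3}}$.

Using the convergent recurrence p_i = a_i*p_{i-1} + p_{i-2}, q_i = a_i*q_{i-1} + q_{i-2} with p_{-2}=0, p_{-1}=1, q_{-2}=1, q_{-1}=0:
  i=0: a_0=0, p_0 = 0*1 + 0 = 0, q_0 = 0*0 + 1 = 1.
  i=1: a_1=4, p_1 = 4*0 + 1 = 1, q_1 = 4*1 + 0 = 4.
  i=2: a_2=3, p_2 = 3*1 + 0 = 3, q_2 = 3*4 + 1 = 13.

0/1, 1/4, 3/13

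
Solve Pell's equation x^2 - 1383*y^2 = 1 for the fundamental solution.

First expand sqrt(1383) as a continued fraction. With x_i = (sqrt(1383) + m_i)/d_i and (m_0, d_0) = (0, 1): a_0 = floor(sqrt(1383)) = 37, since 37^2 = 1369 <= 1383 < 1444 = 38^2.
Iterate m_{i+1} = d_i*a_i - m_i, d_{i+1} = (1383 - m_{i+1}^2)/d_i, a_{i+1} = floor((a_0 + m_{i+1})/d_{i+1}):
  m_1 = 1*37 - 0 = 37, d_1 = (1383 - 37^2)/1 = 14/1 = 14, a_1 = floor((37 + 37)/14) = 5.
  m_2 = 14*5 - 37 = 33, d_2 = (1383 - 33^2)/14 = 294/14 = 21, a_2 = floor((37 + 33)/21) = 3.
  m_3 = 21*3 - 33 = 30, d_3 = (1383 - 30^2)/21 = 483/21 = 23, a_3 = floor((37 + 30)/23) = 2.
  m_4 = 23*2 - 30 = 16, d_4 = (1383 - 16^2)/23 = 1127/23 = 49, a_4 = floor((37 + 16)/49) = 1.
  m_5 = 49*1 - 16 = 33, d_5 = (1383 - 33^2)/49 = 294/49 = 6, a_5 = floor((37 + 33)/6) = 11.
  m_6 = 6*11 - 33 = 33, d_6 = (1383 - 33^2)/6 = 294/6 = 49, a_6 = floor((37 + 33)/49) = 1.
  m_7 = 49*1 - 33 = 16, d_7 = (1383 - 16^2)/49 = 1127/49 = 23, a_7 = floor((37 + 16)/23) = 2.
  m_8 = 23*2 - 16 = 30, d_8 = (1383 - 30^2)/23 = 483/23 = 21, a_8 = floor((37 + 30)/21) = 3.
  m_9 = 21*3 - 30 = 33, d_9 = (1383 - 33^2)/21 = 294/21 = 14, a_9 = floor((37 + 33)/14) = 5.
  m_10 = 14*5 - 33 = 37, d_10 = (1383 - 37^2)/14 = 14/14 = 1, a_10 = floor((37 + 37)/1) = 74.
  m_11 = 1*74 - 37 = 37, d_11 = (1383 - 37^2)/1 = 14/1 = 14: (m_11, d_11) = (m_1, d_1) = (37, 14), so from here the quotients repeat a_1, ..., a_10; the period length is 10.
So sqrt(1383) = [37; (5, 3, 2, 1, 11, 1, 2, 3, 5, 74)] with period length k = 10.
k is even, so the fundamental solution of x^2 - 1383y^2 = 1 is (p_{k-1}, q_{k-1}) = (p_9, q_9); compute convergents through index 9.
Convergents (p_i = a_i*p_{i-1} + p_{i-2}, q_i = a_i*q_{i-1} + q_{i-2} with p_{-2}=0, p_{-1}=1, q_{-2}=1, q_{-1}=0):
  i=0: a_0=37, p_0 = 37*1 + 0 = 37, q_0 = 37*0 + 1 = 1.
  i=1: a_1=5, p_1 = 5*37 + 1 = 186, q_1 = 5*1 + 0 = 5.
  i=2: a_2=3, p_2 = 3*186 + 37 = 595, q_2 = 3*5 + 1 = 16.
  i=3: a_3=2, p_3 = 2*595 + 186 = 1376, q_3 = 2*16 + 5 = 37.
  i=4: a_4=1, p_4 = 1*1376 + 595 = 1971, q_4 = 1*37 + 16 = 53.
  i=5: a_5=11, p_5 = 11*1971 + 1376 = 23057, q_5 = 11*53 + 37 = 620.
  i=6: a_6=1, p_6 = 1*23057 + 1971 = 25028, q_6 = 1*620 + 53 = 673.
  i=7: a_7=2, p_7 = 2*25028 + 23057 = 73113, q_7 = 2*673 + 620 = 1966.
  i=8: a_8=3, p_8 = 3*73113 + 25028 = 244367, q_8 = 3*1966 + 673 = 6571.
  i=9: a_9=5, p_9 = 5*244367 + 73113 = 1294948, q_9 = 5*6571 + 1966 = 34821.
Check: 1294948^2 - 1383*34821^2 = 1676890322704 - 1676890322703 = 1, so (x, y) = (1294948, 34821) solves the equation, and by the theorem it is the least positive solution.

(x, y) = (1294948, 34821)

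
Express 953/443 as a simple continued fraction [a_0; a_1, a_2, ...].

[2; 6, 1, 1, 1, 1, 2, 1, 3]

Run the Euclidean algorithm on 953 and 443; the successive quotients are the partial quotients a_0, a_1, ... (each step inverts the fractional part left over by the previous one):
  953 = 2*443 + 67, so a_0 = 2.
  443 = 6*67 + 41, so a_1 = 6.
  67 = 1*41 + 26, so a_2 = 1.
  41 = 1*26 + 15, so a_3 = 1.
  26 = 1*15 + 11, so a_4 = 1.
  15 = 1*11 + 4, so a_5 = 1.
  11 = 2*4 + 3, so a_6 = 2.
  4 = 1*3 + 1, so a_7 = 1.
  3 = 3*1 + 0, so a_8 = 3.
The remainder reaches 0 after 9 divisions, so the expansion has 9 partial quotients, read off in order.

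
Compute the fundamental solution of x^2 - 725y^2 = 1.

(x, y) = (9801, 364)

First expand sqrt(725) as a continued fraction. With x_i = (sqrt(725) + m_i)/d_i and (m_0, d_0) = (0, 1): a_0 = floor(sqrt(725)) = 26, since 26^2 = 676 <= 725 < 729 = 27^2.
Iterate m_{i+1} = d_i*a_i - m_i, d_{i+1} = (725 - m_{i+1}^2)/d_i, a_{i+1} = floor((a_0 + m_{i+1})/d_{i+1}):
  m_1 = 1*26 - 0 = 26, d_1 = (725 - 26^2)/1 = 49/1 = 49, a_1 = floor((26 + 26)/49) = 1.
  m_2 = 49*1 - 26 = 23, d_2 = (725 - 23^2)/49 = 196/49 = 4, a_2 = floor((26 + 23)/4) = 12.
  m_3 = 4*12 - 23 = 25, d_3 = (725 - 25^2)/4 = 100/4 = 25, a_3 = floor((26 + 25)/25) = 2.
  m_4 = 25*2 - 25 = 25, d_4 = (725 - 25^2)/25 = 100/25 = 4, a_4 = floor((26 + 25)/4) = 12.
  m_5 = 4*12 - 25 = 23, d_5 = (725 - 23^2)/4 = 196/4 = 49, a_5 = floor((26 + 23)/49) = 1.
  m_6 = 49*1 - 23 = 26, d_6 = (725 - 26^2)/49 = 49/49 = 1, a_6 = floor((26 + 26)/1) = 52.
  m_7 = 1*52 - 26 = 26, d_7 = (725 - 26^2)/1 = 49/1 = 49: (m_7, d_7) = (m_1, d_1) = (26, 49), so from here the quotients repeat a_1, ..., a_6; the period length is 6.
So sqrt(725) = [26; (1, 12, 2, 12, 1, 52)] with period length k = 6.
k is even, so the fundamental solution of x^2 - 725y^2 = 1 is (p_{k-1}, q_{k-1}) = (p_5, q_5); compute convergents through index 5.
Convergents (p_i = a_i*p_{i-1} + p_{i-2}, q_i = a_i*q_{i-1} + q_{i-2} with p_{-2}=0, p_{-1}=1, q_{-2}=1, q_{-1}=0):
  i=0: a_0=26, p_0 = 26*1 + 0 = 26, q_0 = 26*0 + 1 = 1.
  i=1: a_1=1, p_1 = 1*26 + 1 = 27, q_1 = 1*1 + 0 = 1.
  i=2: a_2=12, p_2 = 12*27 + 26 = 350, q_2 = 12*1 + 1 = 13.
  i=3: a_3=2, p_3 = 2*350 + 27 = 727, q_3 = 2*13 + 1 = 27.
  i=4: a_4=12, p_4 = 12*727 + 350 = 9074, q_4 = 12*27 + 13 = 337.
  i=5: a_5=1, p_5 = 1*9074 + 727 = 9801, q_5 = 1*337 + 27 = 364.
Check: 9801^2 - 725*364^2 = 96059601 - 96059600 = 1, so (x, y) = (9801, 364) solves the equation, and by the theorem it is the least positive solution.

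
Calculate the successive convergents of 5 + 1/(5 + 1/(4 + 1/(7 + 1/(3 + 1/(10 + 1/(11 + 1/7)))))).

5/1, 26/5, 109/21, 789/152, 2476/477, 25549/4922, 283515/54619, 2010154/387255

Using the convergent recurrence p_i = a_i*p_{i-1} + p_{i-2}, q_i = a_i*q_{i-1} + q_{i-2} with p_{-2}=0, p_{-1}=1, q_{-2}=1, q_{-1}=0:
  i=0: a_0=5, p_0 = 5*1 + 0 = 5, q_0 = 5*0 + 1 = 1.
  i=1: a_1=5, p_1 = 5*5 + 1 = 26, q_1 = 5*1 + 0 = 5.
  i=2: a_2=4, p_2 = 4*26 + 5 = 109, q_2 = 4*5 + 1 = 21.
  i=3: a_3=7, p_3 = 7*109 + 26 = 789, q_3 = 7*21 + 5 = 152.
  i=4: a_4=3, p_4 = 3*789 + 109 = 2476, q_4 = 3*152 + 21 = 477.
  i=5: a_5=10, p_5 = 10*2476 + 789 = 25549, q_5 = 10*477 + 152 = 4922.
  i=6: a_6=11, p_6 = 11*25549 + 2476 = 283515, q_6 = 11*4922 + 477 = 54619.
  i=7: a_7=7, p_7 = 7*283515 + 25549 = 2010154, q_7 = 7*54619 + 4922 = 387255.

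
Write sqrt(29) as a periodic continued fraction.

[5; (2, 1, 1, 2, 10)]

Write x_i = (sqrt(29) + m_i)/d_i with (m_0, d_0) = (0, 1). a_0 = floor(sqrt(29)) = 5, since 5^2 = 25 <= 29 < 36 = 6^2.
Iterate m_{i+1} = d_i*a_i - m_i, d_{i+1} = (29 - m_{i+1}^2)/d_i, a_{i+1} = floor((a_0 + m_{i+1})/d_{i+1}):
  m_1 = 1*5 - 0 = 5, d_1 = (29 - 5^2)/1 = 4/1 = 4, a_1 = floor((5 + 5)/4) = 2.
  m_2 = 4*2 - 5 = 3, d_2 = (29 - 3^2)/4 = 20/4 = 5, a_2 = floor((5 + 3)/5) = 1.
  m_3 = 5*1 - 3 = 2, d_3 = (29 - 2^2)/5 = 25/5 = 5, a_3 = floor((5 + 2)/5) = 1.
  m_4 = 5*1 - 2 = 3, d_4 = (29 - 3^2)/5 = 20/5 = 4, a_4 = floor((5 + 3)/4) = 2.
  m_5 = 4*2 - 3 = 5, d_5 = (29 - 5^2)/4 = 4/4 = 1, a_5 = floor((5 + 5)/1) = 10.
  m_6 = 1*10 - 5 = 5, d_6 = (29 - 5^2)/1 = 4/1 = 4: (m_6, d_6) = (m_1, d_1) = (5, 4), so from here the quotients repeat a_1, ..., a_5; the period length is 5.
Hence the expansion of sqrt(29) is a_0 = 5 followed by the repeating block 2, 1, 1, 2, 10 (period 5).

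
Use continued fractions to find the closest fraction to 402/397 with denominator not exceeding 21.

Expand x = 402/397 as a continued fraction with the Euclidean algorithm:
  402 = 1*397 + 5, so a_0 = 1.
  397 = 79*5 + 2, so a_1 = 79.
  5 = 2*2 + 1, so a_2 = 2.
  2 = 2*1 + 0, so a_3 = 2.
so x = [1; 79, 2, 2].
Convergents (p_i = a_i*p_{i-1} + p_{i-2}, q_i = a_i*q_{i-1} + q_{i-2} with p_{-2}=0, p_{-1}=1, q_{-2}=1, q_{-1}=0), until the denominator exceeds 21:
  i=0: a_0=1, p_0 = 1*1 + 0 = 1, q_0 = 1*0 + 1 = 1.
  i=1: a_1=79, p_1 = 79*1 + 1 = 80, q_1 = 79*1 + 0 = 79.
q_1 = 79 > 21, so the last convergent with denominator <= 21 is p_0/q_0 = 1/1.
The closest fraction with denominator <= 21 is either p_0/q_0 or the intermediate fraction (k*p_0 + p_{-1})/(k*q_0 + q_{-1}) with the largest k >= 1 whose denominator stays <= 21; these approach x as k grows, and every other convergent or intermediate fraction in range is farther away.
Largest k: floor((21 - q_{-1})/q_0) = floor((21 - 0)/1) = 21 (using the seeds p_{-1} = 1, q_{-1} = 0).
That gives (21*1 + 1)/(21*1 + 0) = 22/21.
Compare the errors: |x - 1/1| = |402*1 - 1*397|/(397*1) = 5/397, and |x - 22/21| = |402*21 - 22*397|/(397*21) = 292/8337.
Cross-multiplying, 5*8337 = 41685 < 115924 = 292*397, so 5/397 is smaller: the convergent 1/1 is closer to x than 22/21.

1/1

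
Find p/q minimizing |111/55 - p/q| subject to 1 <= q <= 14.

2/1

Expand x = 111/55 as a continued fraction with the Euclidean algorithm:
  111 = 2*55 + 1, so a_0 = 2.
  55 = 55*1 + 0, so a_1 = 55.
so x = [2; 55].
Convergents (p_i = a_i*p_{i-1} + p_{i-2}, q_i = a_i*q_{i-1} + q_{i-2} with p_{-2}=0, p_{-1}=1, q_{-2}=1, q_{-1}=0), until the denominator exceeds 14:
  i=0: a_0=2, p_0 = 2*1 + 0 = 2, q_0 = 2*0 + 1 = 1.
  i=1: a_1=55, p_1 = 55*2 + 1 = 111, q_1 = 55*1 + 0 = 55.
q_1 = 55 > 14, so the last convergent with denominator <= 14 is p_0/q_0 = 2/1.
The closest fraction with denominator <= 14 is either p_0/q_0 or the intermediate fraction (k*p_0 + p_{-1})/(k*q_0 + q_{-1}) with the largest k >= 1 whose denominator stays <= 14; these approach x as k grows, and every other convergent or intermediate fraction in range is farther away.
Largest k: floor((14 - q_{-1})/q_0) = floor((14 - 0)/1) = 14 (using the seeds p_{-1} = 1, q_{-1} = 0).
That gives (14*2 + 1)/(14*1 + 0) = 29/14.
Compare the errors: |x - 2/1| = |111*1 - 2*55|/(55*1) = 1/55, and |x - 29/14| = |111*14 - 29*55|/(55*14) = 41/770.
Cross-multiplying, 1*770 = 770 < 2255 = 41*55, so 1/55 is smaller: the convergent 2/1 is closer to x than 29/14.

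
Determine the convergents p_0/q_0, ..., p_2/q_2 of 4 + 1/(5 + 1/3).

Using the convergent recurrence p_i = a_i*p_{i-1} + p_{i-2}, q_i = a_i*q_{i-1} + q_{i-2} with p_{-2}=0, p_{-1}=1, q_{-2}=1, q_{-1}=0:
  i=0: a_0=4, p_0 = 4*1 + 0 = 4, q_0 = 4*0 + 1 = 1.
  i=1: a_1=5, p_1 = 5*4 + 1 = 21, q_1 = 5*1 + 0 = 5.
  i=2: a_2=3, p_2 = 3*21 + 4 = 67, q_2 = 3*5 + 1 = 16.

4/1, 21/5, 67/16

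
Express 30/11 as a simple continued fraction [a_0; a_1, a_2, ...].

Run the Euclidean algorithm on 30 and 11; the successive quotients are the partial quotients a_0, a_1, ... (each step inverts the fractional part left over by the previous one):
  30 = 2*11 + 8, so a_0 = 2.
  11 = 1*8 + 3, so a_1 = 1.
  8 = 2*3 + 2, so a_2 = 2.
  3 = 1*2 + 1, so a_3 = 1.
  2 = 2*1 + 0, so a_4 = 2.
The remainder reaches 0 after 5 divisions, so the expansion has 5 partial quotients, read off in order.

[2; 1, 2, 1, 2]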